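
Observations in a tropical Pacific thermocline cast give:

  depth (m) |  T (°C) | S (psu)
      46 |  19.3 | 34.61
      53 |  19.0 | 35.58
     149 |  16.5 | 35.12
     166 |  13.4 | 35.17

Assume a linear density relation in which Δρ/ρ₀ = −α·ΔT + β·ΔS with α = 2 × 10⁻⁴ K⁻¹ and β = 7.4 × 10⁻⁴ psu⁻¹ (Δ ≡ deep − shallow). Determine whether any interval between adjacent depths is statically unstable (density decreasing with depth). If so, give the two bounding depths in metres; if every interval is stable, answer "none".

Evaluate Δρ/ρ₀ = −αΔT + βΔS across each adjacent pair:
  46–53 m: −αΔT+βΔS = −(2 × 10⁻⁴)(-0.3)+(7.4 × 10⁻⁴)(+0.97) = 7.8 × 10⁻⁴ → stable
  53–149 m: −αΔT+βΔS = −(2 × 10⁻⁴)(-2.5)+(7.4 × 10⁻⁴)(-0.46) = 1.6 × 10⁻⁴ → stable
  149–166 m: −αΔT+βΔS = −(2 × 10⁻⁴)(-3.1)+(7.4 × 10⁻⁴)(+0.05) = 6.6 × 10⁻⁴ → stable
Every interval has Δρ > 0: the column is stably stratified throughout.

none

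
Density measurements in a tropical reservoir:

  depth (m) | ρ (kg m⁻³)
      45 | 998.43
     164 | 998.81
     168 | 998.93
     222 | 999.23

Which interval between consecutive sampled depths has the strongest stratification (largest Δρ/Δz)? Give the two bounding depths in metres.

Compute the density gradient over each adjacent pair:
  45–164 m: Δρ/Δz = 0.38/119 = 3.2 × 10⁻³ kg m⁻⁴
  164–168 m: Δρ/Δz = 0.12/4 = 0.030 kg m⁻⁴
  168–222 m: Δρ/Δz = 0.30/54 = 5.6 × 10⁻³ kg m⁻⁴
The largest gradient is in the 164–168 m interval — the pycnocline.

164–168 m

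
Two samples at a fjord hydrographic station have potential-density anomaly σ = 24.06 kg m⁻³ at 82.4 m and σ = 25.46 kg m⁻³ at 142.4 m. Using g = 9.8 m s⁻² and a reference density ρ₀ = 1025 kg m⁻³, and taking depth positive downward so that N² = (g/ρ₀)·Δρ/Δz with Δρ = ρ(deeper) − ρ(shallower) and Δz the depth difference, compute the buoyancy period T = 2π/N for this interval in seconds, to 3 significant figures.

Δρ = 1025.46 − 1024.06 = 1.40 kg m⁻³ over Δz = 142.4 − 82.4 = 60 m.
N² = (9.8/1025) × (1.40/60) = 2.2309 × 10⁻⁴ s⁻².
N = √(2.2309 × 10⁻⁴) = 0.014936 rad s⁻¹, so T = 2π/N = 420.67 s ≈ 421 s.
Since Δρ > 0 the layer is stably stratified.

421 s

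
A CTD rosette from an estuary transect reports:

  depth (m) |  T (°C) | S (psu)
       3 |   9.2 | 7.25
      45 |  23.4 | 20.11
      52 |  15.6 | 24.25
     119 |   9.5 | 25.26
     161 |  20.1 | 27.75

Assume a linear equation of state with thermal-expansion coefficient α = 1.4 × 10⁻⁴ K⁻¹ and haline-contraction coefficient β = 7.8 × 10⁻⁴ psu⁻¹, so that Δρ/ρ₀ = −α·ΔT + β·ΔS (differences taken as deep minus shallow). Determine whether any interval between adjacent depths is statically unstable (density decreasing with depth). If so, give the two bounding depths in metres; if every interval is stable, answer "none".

Evaluate Δρ/ρ₀ = −αΔT + βΔS across each adjacent pair:
  3–45 m: −αΔT+βΔS = −(1.4 × 10⁻⁴)(+14.2)+(7.8 × 10⁻⁴)(+12.86) = 8.0 × 10⁻³ → stable
  45–52 m: −αΔT+βΔS = −(1.4 × 10⁻⁴)(-7.8)+(7.8 × 10⁻⁴)(+4.14) = 4.3 × 10⁻³ → stable
  52–119 m: −αΔT+βΔS = −(1.4 × 10⁻⁴)(-6.1)+(7.8 × 10⁻⁴)(+1.01) = 1.6 × 10⁻³ → stable
  119–161 m: −αΔT+βΔS = −(1.4 × 10⁻⁴)(+10.6)+(7.8 × 10⁻⁴)(+2.49) = 4.6 × 10⁻⁴ → stable
Every interval has Δρ > 0: the column is stably stratified throughout.

none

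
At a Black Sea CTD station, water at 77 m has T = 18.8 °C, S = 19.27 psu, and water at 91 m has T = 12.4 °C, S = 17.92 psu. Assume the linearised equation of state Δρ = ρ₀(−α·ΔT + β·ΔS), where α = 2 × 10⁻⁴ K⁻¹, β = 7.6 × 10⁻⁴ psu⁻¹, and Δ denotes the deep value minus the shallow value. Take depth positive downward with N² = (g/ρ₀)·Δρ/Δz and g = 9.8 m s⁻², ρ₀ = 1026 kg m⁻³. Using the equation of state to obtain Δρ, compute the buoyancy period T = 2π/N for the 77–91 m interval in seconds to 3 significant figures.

471 s

ΔT = -6.4 K, ΔS = -1.35 psu (deep − shallow).
Δρ/ρ₀ = −αΔT + βΔS = 1.28 × 10⁻³ − 1.026 × 10⁻³ = 2.54 × 10⁻⁴, so Δρ ≈ 0.2606 kg m⁻³.
N² = (g/ρ₀)·Δρ/Δz = g·(Δρ/ρ₀)/Δz = 9.8 × 2.54 × 10⁻⁴ / 14 = 1.7780 × 10⁻⁴ s⁻².
N = √(1.7780 × 10⁻⁴) = 0.013334 rad s⁻¹ → T = 2π/N = 471.22 s ≈ 471 s.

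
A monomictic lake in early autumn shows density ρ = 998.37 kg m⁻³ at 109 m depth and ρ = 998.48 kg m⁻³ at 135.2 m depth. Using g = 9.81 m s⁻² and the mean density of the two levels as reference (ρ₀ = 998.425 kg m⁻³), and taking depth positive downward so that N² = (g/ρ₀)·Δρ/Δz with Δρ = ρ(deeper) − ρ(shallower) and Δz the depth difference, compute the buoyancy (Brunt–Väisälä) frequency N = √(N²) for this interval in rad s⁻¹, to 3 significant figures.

Δρ = 998.48 − 998.37 = 0.11 kg m⁻³ over Δz = 135.2 − 109 = 26.2 m.
N² = (9.81/998.425) × (0.11/26.2) = 4.1252 × 10⁻⁵ s⁻².
N = √(4.1252 × 10⁻⁵) = 6.4228 × 10⁻³ rad s⁻¹ ≈ 6.42 × 10⁻³ rad s⁻¹.

6.42 × 10⁻³ rad s⁻¹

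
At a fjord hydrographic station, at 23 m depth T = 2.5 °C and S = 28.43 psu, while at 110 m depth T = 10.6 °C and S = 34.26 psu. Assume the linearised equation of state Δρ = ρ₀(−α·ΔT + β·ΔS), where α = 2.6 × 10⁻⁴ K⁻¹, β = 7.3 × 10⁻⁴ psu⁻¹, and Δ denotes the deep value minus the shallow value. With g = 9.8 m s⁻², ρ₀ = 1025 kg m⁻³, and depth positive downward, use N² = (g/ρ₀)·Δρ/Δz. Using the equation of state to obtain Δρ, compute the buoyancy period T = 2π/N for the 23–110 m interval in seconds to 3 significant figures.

404 s

ΔT = +8.1 K, ΔS = +5.83 psu (deep − shallow).
Δρ/ρ₀ = −αΔT + βΔS = -2.106 × 10⁻³ + 4.2559 × 10⁻³ = 2.1499 × 10⁻³, so Δρ ≈ 2.204 kg m⁻³.
N² = (g/ρ₀)·Δρ/Δz = g·(Δρ/ρ₀)/Δz = 9.8 × 2.1499 × 10⁻³ / 87 = 2.4217 × 10⁻⁴ s⁻².
N = √(2.4217 × 10⁻⁴) = 0.015562 rad s⁻¹ → T = 2π/N = 403.75 s ≈ 404 s.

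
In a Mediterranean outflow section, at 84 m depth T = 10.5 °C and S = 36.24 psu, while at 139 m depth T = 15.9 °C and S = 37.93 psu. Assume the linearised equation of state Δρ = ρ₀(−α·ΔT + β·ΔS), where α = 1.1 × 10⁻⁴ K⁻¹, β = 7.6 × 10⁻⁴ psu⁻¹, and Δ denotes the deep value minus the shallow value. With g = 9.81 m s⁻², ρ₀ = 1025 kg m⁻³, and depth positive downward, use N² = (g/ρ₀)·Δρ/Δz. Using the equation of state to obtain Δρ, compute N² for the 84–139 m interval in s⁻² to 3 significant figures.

ΔT = +5.4 K, ΔS = +1.69 psu (deep − shallow).
Δρ/ρ₀ = −αΔT + βΔS = -5.94 × 10⁻⁴ + 1.2844 × 10⁻³ = 6.904 × 10⁻⁴, so Δρ ≈ 0.7077 kg m⁻³.
N² = (g/ρ₀)·Δρ/Δz = g·(Δρ/ρ₀)/Δz = 9.81 × 6.904 × 10⁻⁴ / 55 = 1.2314 × 10⁻⁴ s⁻² ≈ 1.23 × 10⁻⁴ s⁻².

1.23 × 10⁻⁴ s⁻²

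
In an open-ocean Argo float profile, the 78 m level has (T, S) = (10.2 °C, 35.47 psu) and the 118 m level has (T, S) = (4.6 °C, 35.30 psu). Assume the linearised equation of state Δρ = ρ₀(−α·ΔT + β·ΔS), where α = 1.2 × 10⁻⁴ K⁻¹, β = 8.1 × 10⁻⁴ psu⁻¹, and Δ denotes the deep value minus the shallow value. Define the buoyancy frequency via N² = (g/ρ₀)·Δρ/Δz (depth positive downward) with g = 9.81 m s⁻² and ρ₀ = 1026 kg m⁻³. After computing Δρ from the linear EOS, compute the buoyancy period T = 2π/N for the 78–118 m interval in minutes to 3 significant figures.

9.15 min

ΔT = -5.6 K, ΔS = -0.17 psu (deep − shallow).
Δρ/ρ₀ = −αΔT + βΔS = 6.72 × 10⁻⁴ − 1.377 × 10⁻⁴ = 5.343 × 10⁻⁴, so Δρ ≈ 0.5482 kg m⁻³.
N² = (g/ρ₀)·Δρ/Δz = g·(Δρ/ρ₀)/Δz = 9.81 × 5.343 × 10⁻⁴ / 40 = 1.3104 × 10⁻⁴ s⁻².
N = √(1.3104 × 10⁻⁴) = 0.011447 rad s⁻¹ → T = 2π/N = 548.89 s = 9.1482 min ≈ 9.15 min.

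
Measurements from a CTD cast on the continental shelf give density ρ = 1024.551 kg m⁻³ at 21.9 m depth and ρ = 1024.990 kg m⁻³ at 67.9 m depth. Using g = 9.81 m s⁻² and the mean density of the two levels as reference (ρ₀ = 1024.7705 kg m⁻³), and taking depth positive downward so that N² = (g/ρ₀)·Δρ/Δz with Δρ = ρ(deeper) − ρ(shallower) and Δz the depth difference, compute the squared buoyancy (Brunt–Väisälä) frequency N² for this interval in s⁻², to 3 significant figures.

9.14 × 10⁻⁵ s⁻²

Δρ = 1024.990 − 1024.551 = 0.439 kg m⁻³ over Δz = 67.9 − 21.9 = 46 m.
N² = (9.81/1024.7705) × (0.439/46) = 9.1359 × 10⁻⁵ s⁻² ≈ 9.14 × 10⁻⁵ s⁻².
A positive N² confirms static stability across the interval.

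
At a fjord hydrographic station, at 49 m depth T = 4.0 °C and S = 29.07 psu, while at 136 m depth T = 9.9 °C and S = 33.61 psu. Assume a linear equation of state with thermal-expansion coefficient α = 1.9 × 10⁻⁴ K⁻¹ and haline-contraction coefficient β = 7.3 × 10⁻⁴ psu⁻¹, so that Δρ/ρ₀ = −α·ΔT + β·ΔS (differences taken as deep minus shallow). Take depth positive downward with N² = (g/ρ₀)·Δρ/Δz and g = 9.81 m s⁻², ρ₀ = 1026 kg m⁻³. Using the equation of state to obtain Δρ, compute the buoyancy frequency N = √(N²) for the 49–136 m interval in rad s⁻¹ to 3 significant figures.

ΔT = +5.9 K, ΔS = +4.54 psu (deep − shallow).
Δρ/ρ₀ = −αΔT + βΔS = -1.121 × 10⁻³ + 3.3142 × 10⁻³ = 2.1932 × 10⁻³, so Δρ ≈ 2.250 kg m⁻³.
N² = (g/ρ₀)·Δρ/Δz = g·(Δρ/ρ₀)/Δz = 9.81 × 2.1932 × 10⁻³ / 87 = 2.4730 × 10⁻⁴ s⁻².
N = √(2.4730 × 10⁻⁴) = 0.015726 rad s⁻¹ ≈ 0.0157 rad s⁻¹.

0.0157 rad s⁻¹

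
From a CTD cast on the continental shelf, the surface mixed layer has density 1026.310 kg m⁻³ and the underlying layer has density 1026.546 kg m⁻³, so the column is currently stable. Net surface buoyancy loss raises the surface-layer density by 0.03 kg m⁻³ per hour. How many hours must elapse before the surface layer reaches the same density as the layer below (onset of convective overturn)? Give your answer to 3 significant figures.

Density deficit of the surface layer: 1026.546 − 1026.310 = 0.236 kg m⁻³.
Required change = 0.236 / 0.03 = 7.87 hours.

7.87 hours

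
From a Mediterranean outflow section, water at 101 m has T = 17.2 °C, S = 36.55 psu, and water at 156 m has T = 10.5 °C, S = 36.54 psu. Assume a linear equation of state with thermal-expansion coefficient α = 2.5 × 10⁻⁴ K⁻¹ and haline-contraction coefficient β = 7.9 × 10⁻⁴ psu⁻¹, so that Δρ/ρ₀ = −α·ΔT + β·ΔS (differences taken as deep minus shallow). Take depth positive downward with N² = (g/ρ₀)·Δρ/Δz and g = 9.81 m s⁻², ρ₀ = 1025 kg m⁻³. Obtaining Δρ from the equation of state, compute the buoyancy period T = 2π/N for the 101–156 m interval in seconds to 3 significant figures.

ΔT = -6.7 K, ΔS = -0.01 psu (deep − shallow).
Δρ/ρ₀ = −αΔT + βΔS = 1.675 × 10⁻³ − 7.90 × 10⁻⁶ = 1.6671 × 10⁻³, so Δρ ≈ 1.709 kg m⁻³.
N² = (g/ρ₀)·Δρ/Δz = g·(Δρ/ρ₀)/Δz = 9.81 × 1.6671 × 10⁻³ / 55 = 2.9735 × 10⁻⁴ s⁻².
N = √(2.9735 × 10⁻⁴) = 0.017244 rad s⁻¹ → T = 2π/N = 364.37 s ≈ 364 s.

364 s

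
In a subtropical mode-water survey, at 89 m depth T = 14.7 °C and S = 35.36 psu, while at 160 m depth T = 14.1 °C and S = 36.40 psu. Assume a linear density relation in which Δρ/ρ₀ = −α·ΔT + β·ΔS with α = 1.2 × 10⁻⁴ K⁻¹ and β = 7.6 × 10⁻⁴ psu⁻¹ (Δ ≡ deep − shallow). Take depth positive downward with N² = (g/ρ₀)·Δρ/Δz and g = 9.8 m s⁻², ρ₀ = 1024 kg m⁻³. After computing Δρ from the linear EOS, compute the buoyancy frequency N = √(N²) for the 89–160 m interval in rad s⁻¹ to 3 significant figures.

0.0109 rad s⁻¹

ΔT = -0.6 K, ΔS = +1.04 psu (deep − shallow).
Δρ/ρ₀ = −αΔT + βΔS = 7.20 × 10⁻⁵ + 7.904 × 10⁻⁴ = 8.624 × 10⁻⁴, so Δρ ≈ 0.8831 kg m⁻³.
N² = (g/ρ₀)·Δρ/Δz = g·(Δρ/ρ₀)/Δz = 9.8 × 8.624 × 10⁻⁴ / 71 = 1.1904 × 10⁻⁴ s⁻².
N = √(1.1904 × 10⁻⁴) = 0.010911 rad s⁻¹ ≈ 0.0109 rad s⁻¹.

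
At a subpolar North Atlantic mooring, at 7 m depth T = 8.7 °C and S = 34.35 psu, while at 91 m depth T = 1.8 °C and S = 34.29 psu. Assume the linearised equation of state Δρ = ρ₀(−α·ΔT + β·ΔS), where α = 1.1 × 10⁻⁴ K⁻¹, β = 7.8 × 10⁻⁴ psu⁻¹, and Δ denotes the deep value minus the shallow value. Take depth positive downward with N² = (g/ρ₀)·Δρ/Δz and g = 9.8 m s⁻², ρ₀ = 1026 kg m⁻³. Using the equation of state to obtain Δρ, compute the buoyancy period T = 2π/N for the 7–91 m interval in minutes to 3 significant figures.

ΔT = -6.9 K, ΔS = -0.06 psu (deep − shallow).
Δρ/ρ₀ = −αΔT + βΔS = 7.59 × 10⁻⁴ − 4.68 × 10⁻⁵ = 7.122 × 10⁻⁴, so Δρ ≈ 0.7307 kg m⁻³.
N² = (g/ρ₀)·Δρ/Δz = g·(Δρ/ρ₀)/Δz = 9.8 × 7.122 × 10⁻⁴ / 84 = 8.3090 × 10⁻⁵ s⁻².
N = √(8.3090 × 10⁻⁵) = 9.1154 × 10⁻³ rad s⁻¹ → T = 2π/N = 689.29 s = 11.488 min ≈ 11.5 min.

11.5 min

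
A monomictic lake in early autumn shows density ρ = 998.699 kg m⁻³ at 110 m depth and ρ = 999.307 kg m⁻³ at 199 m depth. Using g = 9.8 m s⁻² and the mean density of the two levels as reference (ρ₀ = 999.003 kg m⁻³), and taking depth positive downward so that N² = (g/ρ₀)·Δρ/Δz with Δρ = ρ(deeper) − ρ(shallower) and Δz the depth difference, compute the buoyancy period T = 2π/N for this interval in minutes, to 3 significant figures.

12.8 min

Δρ = 999.307 − 998.699 = 0.608 kg m⁻³ over Δz = 199 − 110 = 89 m.
N² = (9.8/999.003) × (0.608/89) = 6.7015 × 10⁻⁵ s⁻².
N = √(6.7015 × 10⁻⁵) = 8.1863 × 10⁻³ rad s⁻¹, so T = 2π/N = 767.52 s = 12.792 min ≈ 12.8 min.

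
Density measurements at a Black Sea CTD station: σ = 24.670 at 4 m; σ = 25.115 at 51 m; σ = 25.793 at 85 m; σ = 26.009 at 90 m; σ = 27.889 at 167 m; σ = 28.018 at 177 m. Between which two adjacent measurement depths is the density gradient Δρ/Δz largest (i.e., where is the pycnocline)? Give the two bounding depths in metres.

85–90 m

Compute the density gradient over each adjacent pair:
  4–51 m: Δρ/Δz = 0.445/47 = 9.5 × 10⁻³ kg m⁻⁴
  51–85 m: Δρ/Δz = 0.678/34 = 0.020 kg m⁻⁴
  85–90 m: Δρ/Δz = 0.216/5 = 0.043 kg m⁻⁴
  90–167 m: Δρ/Δz = 1.880/77 = 0.024 kg m⁻⁴
  167–177 m: Δρ/Δz = 0.129/10 = 0.013 kg m⁻⁴
The largest gradient is in the 85–90 m interval — the pycnocline.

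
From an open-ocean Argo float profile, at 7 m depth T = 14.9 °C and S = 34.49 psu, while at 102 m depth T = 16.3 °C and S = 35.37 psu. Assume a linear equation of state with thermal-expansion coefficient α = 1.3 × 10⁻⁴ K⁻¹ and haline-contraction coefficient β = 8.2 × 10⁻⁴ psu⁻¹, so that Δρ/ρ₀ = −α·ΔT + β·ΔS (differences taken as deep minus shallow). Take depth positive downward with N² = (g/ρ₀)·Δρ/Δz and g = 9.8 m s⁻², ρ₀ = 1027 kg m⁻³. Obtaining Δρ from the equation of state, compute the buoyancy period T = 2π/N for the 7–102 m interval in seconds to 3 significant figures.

ΔT = +1.4 K, ΔS = +0.88 psu (deep − shallow).
Δρ/ρ₀ = −αΔT + βΔS = -1.82 × 10⁻⁴ + 7.216 × 10⁻⁴ = 5.396 × 10⁻⁴, so Δρ ≈ 0.5542 kg m⁻³.
N² = (g/ρ₀)·Δρ/Δz = g·(Δρ/ρ₀)/Δz = 9.8 × 5.396 × 10⁻⁴ / 95 = 5.5664 × 10⁻⁵ s⁻².
N = √(5.5664 × 10⁻⁵) = 7.4608 × 10⁻³ rad s⁻¹ → T = 2π/N = 842.16 s ≈ 842 s.

842 s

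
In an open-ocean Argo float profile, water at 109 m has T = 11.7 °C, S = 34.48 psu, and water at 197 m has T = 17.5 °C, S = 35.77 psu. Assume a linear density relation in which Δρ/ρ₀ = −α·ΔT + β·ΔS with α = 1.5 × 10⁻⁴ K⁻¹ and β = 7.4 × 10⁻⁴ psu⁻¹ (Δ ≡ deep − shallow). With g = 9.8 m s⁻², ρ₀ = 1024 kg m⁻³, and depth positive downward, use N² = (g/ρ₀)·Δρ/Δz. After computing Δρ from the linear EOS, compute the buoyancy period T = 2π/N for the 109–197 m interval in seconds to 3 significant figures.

ΔT = +5.8 K, ΔS = +1.29 psu (deep − shallow).
Δρ/ρ₀ = −αΔT + βΔS = -8.70 × 10⁻⁴ + 9.546 × 10⁻⁴ = 8.46 × 10⁻⁵, so Δρ ≈ 0.08663 kg m⁻³.
N² = (g/ρ₀)·Δρ/Δz = g·(Δρ/ρ₀)/Δz = 9.8 × 8.46 × 10⁻⁵ / 88 = 9.4214 × 10⁻⁶ s⁻².
N = √(9.4214 × 10⁻⁶) = 3.0694 × 10⁻³ rad s⁻¹ → T = 2π/N = 2.0470 × 10³ s ≈ 2.05 × 10³ s.

2.05 × 10³ s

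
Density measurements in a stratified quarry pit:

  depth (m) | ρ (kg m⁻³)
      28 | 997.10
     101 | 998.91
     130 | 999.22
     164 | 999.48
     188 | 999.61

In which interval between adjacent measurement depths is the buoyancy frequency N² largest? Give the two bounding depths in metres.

28–101 m

Compute the density gradient over each adjacent pair:
  28–101 m: Δρ/Δz = 1.81/73 = 0.025 kg m⁻⁴
  101–130 m: Δρ/Δz = 0.31/29 = 0.011 kg m⁻⁴
  130–164 m: Δρ/Δz = 0.26/34 = 7.6 × 10⁻³ kg m⁻⁴
  164–188 m: Δρ/Δz = 0.13/24 = 5.4 × 10⁻³ kg m⁻⁴
The largest gradient is in the 28–101 m interval — the pycnocline.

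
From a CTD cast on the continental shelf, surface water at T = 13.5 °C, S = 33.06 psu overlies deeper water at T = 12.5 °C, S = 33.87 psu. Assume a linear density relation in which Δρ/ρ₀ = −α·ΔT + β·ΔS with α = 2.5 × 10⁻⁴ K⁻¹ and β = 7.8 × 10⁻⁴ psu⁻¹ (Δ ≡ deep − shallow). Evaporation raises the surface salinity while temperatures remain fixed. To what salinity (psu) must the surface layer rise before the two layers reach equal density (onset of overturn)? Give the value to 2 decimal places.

Neutral buoyancy requires −α(T_deep − T_surf) + β(S_deep − S_surf′) = 0.
S_surf′ = S_deep − (α/β)·ΔT = 33.87 − (2.5 × 10⁻⁴/7.8 × 10⁻⁴)·(-1.0) = 34.1905 psu.
Increase required: 34.1905 − 33.06 = 1.1305 psu.

34.19 psu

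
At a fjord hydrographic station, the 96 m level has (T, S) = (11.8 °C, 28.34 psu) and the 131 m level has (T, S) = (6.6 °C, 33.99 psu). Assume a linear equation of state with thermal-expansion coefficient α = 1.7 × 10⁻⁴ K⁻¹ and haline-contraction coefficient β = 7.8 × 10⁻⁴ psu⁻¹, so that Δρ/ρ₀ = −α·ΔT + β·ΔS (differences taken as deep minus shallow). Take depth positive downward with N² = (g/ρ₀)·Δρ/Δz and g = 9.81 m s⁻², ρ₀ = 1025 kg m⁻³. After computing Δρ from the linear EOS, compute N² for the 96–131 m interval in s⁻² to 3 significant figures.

ΔT = -5.2 K, ΔS = +5.65 psu (deep − shallow).
Δρ/ρ₀ = −αΔT + βΔS = 8.84 × 10⁻⁴ + 4.407 × 10⁻³ = 5.291 × 10⁻³, so Δρ ≈ 5.423 kg m⁻³.
N² = (g/ρ₀)·Δρ/Δz = g·(Δρ/ρ₀)/Δz = 9.81 × 5.291 × 10⁻³ / 35 = 1.4830 × 10⁻³ s⁻² ≈ 1.48 × 10⁻³ s⁻².

1.48 × 10⁻³ s⁻²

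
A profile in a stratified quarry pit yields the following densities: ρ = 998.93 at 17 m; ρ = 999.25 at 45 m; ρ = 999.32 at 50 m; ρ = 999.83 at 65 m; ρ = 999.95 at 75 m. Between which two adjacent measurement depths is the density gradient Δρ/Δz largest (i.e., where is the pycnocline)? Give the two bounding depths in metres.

Compute the density gradient over each adjacent pair:
  17–45 m: Δρ/Δz = 0.32/28 = 0.011 kg m⁻⁴
  45–50 m: Δρ/Δz = 0.07/5 = 0.014 kg m⁻⁴
  50–65 m: Δρ/Δz = 0.51/15 = 0.034 kg m⁻⁴
  65–75 m: Δρ/Δz = 0.12/10 = 0.012 kg m⁻⁴
The largest gradient is in the 50–65 m interval — the pycnocline.

50–65 m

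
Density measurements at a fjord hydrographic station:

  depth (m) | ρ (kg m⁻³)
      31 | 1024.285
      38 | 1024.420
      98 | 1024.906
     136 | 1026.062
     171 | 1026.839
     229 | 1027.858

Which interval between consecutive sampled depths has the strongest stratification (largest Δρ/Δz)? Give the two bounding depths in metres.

Compute the density gradient over each adjacent pair:
  31–38 m: Δρ/Δz = 0.135/7 = 0.019 kg m⁻⁴
  38–98 m: Δρ/Δz = 0.486/60 = 8.1 × 10⁻³ kg m⁻⁴
  98–136 m: Δρ/Δz = 1.156/38 = 0.030 kg m⁻⁴
  136–171 m: Δρ/Δz = 0.777/35 = 0.022 kg m⁻⁴
  171–229 m: Δρ/Δz = 1.019/58 = 0.018 kg m⁻⁴
The largest gradient is in the 98–136 m interval — the pycnocline.

98–136 m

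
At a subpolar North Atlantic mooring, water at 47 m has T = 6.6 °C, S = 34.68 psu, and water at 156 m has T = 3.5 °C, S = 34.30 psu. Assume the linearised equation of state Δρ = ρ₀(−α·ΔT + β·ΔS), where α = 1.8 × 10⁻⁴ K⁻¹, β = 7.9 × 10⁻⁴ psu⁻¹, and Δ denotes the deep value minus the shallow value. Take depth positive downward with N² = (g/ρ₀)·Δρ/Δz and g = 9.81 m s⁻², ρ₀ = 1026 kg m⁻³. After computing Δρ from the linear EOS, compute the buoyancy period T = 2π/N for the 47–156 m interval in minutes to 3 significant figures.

21.7 min

ΔT = -3.1 K, ΔS = -0.38 psu (deep − shallow).
Δρ/ρ₀ = −αΔT + βΔS = 5.58 × 10⁻⁴ − 3.002 × 10⁻⁴ = 2.578 × 10⁻⁴, so Δρ ≈ 0.2645 kg m⁻³.
N² = (g/ρ₀)·Δρ/Δz = g·(Δρ/ρ₀)/Δz = 9.81 × 2.578 × 10⁻⁴ / 109 = 2.3202 × 10⁻⁵ s⁻².
N = √(2.3202 × 10⁻⁵) = 4.8168 × 10⁻³ rad s⁻¹ → T = 2π/N = 1.3044 × 10³ s = 21.740 min ≈ 21.7 min.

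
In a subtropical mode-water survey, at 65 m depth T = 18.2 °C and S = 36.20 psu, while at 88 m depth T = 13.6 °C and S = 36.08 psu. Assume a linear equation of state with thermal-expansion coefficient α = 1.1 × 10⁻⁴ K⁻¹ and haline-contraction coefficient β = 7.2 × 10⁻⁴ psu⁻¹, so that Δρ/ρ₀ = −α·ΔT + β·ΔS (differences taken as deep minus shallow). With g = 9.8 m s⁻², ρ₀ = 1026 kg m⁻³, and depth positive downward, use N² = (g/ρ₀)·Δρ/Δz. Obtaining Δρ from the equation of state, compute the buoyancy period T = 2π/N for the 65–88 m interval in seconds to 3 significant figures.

470 s

ΔT = -4.6 K, ΔS = -0.12 psu (deep − shallow).
Δρ/ρ₀ = −αΔT + βΔS = 5.06 × 10⁻⁴ − 8.64 × 10⁻⁵ = 4.196 × 10⁻⁴, so Δρ ≈ 0.4305 kg m⁻³.
N² = (g/ρ₀)·Δρ/Δz = g·(Δρ/ρ₀)/Δz = 9.8 × 4.196 × 10⁻⁴ / 23 = 1.7879 × 10⁻⁴ s⁻².
N = √(1.7879 × 10⁻⁴) = 0.013371 rad s⁻¹ → T = 2π/N = 469.91 s ≈ 470 s.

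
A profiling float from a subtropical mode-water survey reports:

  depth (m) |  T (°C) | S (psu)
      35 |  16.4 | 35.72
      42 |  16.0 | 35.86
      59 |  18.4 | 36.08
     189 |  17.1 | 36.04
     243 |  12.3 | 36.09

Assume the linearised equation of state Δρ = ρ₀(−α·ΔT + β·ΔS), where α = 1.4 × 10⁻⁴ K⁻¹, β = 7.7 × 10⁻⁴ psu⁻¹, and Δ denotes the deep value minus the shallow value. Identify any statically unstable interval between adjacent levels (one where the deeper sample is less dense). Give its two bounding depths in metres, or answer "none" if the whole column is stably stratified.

Evaluate Δρ/ρ₀ = −αΔT + βΔS across each adjacent pair:
  35–42 m: −αΔT+βΔS = −(1.4 × 10⁻⁴)(-0.4)+(7.7 × 10⁻⁴)(+0.14) = 1.6 × 10⁻⁴ → stable
  42–59 m: −αΔT+βΔS = −(1.4 × 10⁻⁴)(+2.4)+(7.7 × 10⁻⁴)(+0.22) = -1.7 × 10⁻⁴ → UNSTABLE
  59–189 m: −αΔT+βΔS = −(1.4 × 10⁻⁴)(-1.3)+(7.7 × 10⁻⁴)(-0.04) = 1.5 × 10⁻⁴ → stable
  189–243 m: −αΔT+βΔS = −(1.4 × 10⁻⁴)(-4.8)+(7.7 × 10⁻⁴)(+0.05) = 7.1 × 10⁻⁴ → stable
The 42–59 m interval has Δρ < 0: lighter water underlies denser water.

42–59 m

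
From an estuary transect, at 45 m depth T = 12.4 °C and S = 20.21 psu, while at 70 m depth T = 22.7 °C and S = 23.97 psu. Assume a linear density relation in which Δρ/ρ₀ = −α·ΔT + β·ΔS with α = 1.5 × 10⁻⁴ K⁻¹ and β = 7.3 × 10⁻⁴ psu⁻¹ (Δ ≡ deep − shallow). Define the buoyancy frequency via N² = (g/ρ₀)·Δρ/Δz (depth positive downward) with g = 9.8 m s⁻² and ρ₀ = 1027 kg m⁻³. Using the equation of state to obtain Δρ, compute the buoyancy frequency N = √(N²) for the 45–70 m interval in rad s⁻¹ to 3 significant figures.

0.0217 rad s⁻¹

ΔT = +10.3 K, ΔS = +3.76 psu (deep − shallow).
Δρ/ρ₀ = −αΔT + βΔS = -1.545 × 10⁻³ + 2.7448 × 10⁻³ = 1.1998 × 10⁻³, so Δρ ≈ 1.232 kg m⁻³.
N² = (g/ρ₀)·Δρ/Δz = g·(Δρ/ρ₀)/Δz = 9.8 × 1.1998 × 10⁻³ / 25 = 4.7032 × 10⁻⁴ s⁻².
N = √(4.7032 × 10⁻⁴) = 0.021687 rad s⁻¹ ≈ 0.0217 rad s⁻¹.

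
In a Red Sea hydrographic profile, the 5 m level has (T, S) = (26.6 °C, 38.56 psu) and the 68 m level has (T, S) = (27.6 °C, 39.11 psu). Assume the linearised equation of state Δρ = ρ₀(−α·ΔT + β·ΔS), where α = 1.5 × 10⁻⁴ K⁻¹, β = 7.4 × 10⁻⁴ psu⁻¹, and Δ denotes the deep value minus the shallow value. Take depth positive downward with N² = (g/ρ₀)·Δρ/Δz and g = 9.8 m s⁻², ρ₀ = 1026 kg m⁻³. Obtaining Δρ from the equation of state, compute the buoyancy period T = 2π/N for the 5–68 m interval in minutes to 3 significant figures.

ΔT = +1.0 K, ΔS = +0.55 psu (deep − shallow).
Δρ/ρ₀ = −αΔT + βΔS = -1.50 × 10⁻⁴ + 4.07 × 10⁻⁴ = 2.57 × 10⁻⁴, so Δρ ≈ 0.2637 kg m⁻³.
N² = (g/ρ₀)·Δρ/Δz = g·(Δρ/ρ₀)/Δz = 9.8 × 2.57 × 10⁻⁴ / 63 = 3.9978 × 10⁻⁵ s⁻².
N = √(3.9978 × 10⁻⁵) = 6.3228 × 10⁻³ rad s⁻¹ → T = 2π/N = 993.73 s = 16.562 min ≈ 16.6 min.

16.6 min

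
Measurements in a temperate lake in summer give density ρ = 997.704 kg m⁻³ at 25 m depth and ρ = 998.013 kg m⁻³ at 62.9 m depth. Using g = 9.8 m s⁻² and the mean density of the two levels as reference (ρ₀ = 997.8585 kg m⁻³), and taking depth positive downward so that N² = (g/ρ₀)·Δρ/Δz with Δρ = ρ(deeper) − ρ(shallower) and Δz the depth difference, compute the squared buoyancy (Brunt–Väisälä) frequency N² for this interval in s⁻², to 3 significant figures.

8.01 × 10⁻⁵ s⁻²

Δρ = 998.013 − 997.704 = 0.309 kg m⁻³ over Δz = 62.9 − 25 = 37.9 m.
N² = (9.8/997.8585) × (0.309/37.9) = 8.0071 × 10⁻⁵ s⁻² ≈ 8.01 × 10⁻⁵ s⁻².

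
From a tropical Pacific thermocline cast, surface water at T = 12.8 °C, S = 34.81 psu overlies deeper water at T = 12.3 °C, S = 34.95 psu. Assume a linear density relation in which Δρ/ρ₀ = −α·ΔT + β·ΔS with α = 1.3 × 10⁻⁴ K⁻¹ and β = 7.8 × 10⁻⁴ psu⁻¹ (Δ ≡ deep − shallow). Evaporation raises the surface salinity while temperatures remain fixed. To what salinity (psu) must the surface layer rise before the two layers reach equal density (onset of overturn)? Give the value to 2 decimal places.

Neutral buoyancy requires −α(T_deep − T_surf) + β(S_deep − S_surf′) = 0.
S_surf′ = S_deep − (α/β)·ΔT = 34.95 − (1.3 × 10⁻⁴/7.8 × 10⁻⁴)·(-0.5) = 35.0333 psu.
Increase required: 35.0333 − 34.81 = 0.2233 psu.

35.03 psu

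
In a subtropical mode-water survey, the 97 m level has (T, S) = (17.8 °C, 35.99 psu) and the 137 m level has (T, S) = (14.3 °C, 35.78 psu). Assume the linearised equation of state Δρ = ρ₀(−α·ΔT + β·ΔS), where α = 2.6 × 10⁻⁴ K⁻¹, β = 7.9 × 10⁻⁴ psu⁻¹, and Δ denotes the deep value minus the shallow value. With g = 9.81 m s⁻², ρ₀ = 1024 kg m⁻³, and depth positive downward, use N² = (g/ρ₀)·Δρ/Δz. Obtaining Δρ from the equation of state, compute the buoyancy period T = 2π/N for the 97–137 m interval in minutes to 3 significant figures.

7.75 min

ΔT = -3.5 K, ΔS = -0.21 psu (deep − shallow).
Δρ/ρ₀ = −αΔT + βΔS = 9.10 × 10⁻⁴ − 1.659 × 10⁻⁴ = 7.441 × 10⁻⁴, so Δρ ≈ 0.7620 kg m⁻³.
N² = (g/ρ₀)·Δρ/Δz = g·(Δρ/ρ₀)/Δz = 9.81 × 7.441 × 10⁻⁴ / 40 = 1.8249 × 10⁻⁴ s⁻².
N = √(1.8249 × 10⁻⁴) = 0.013509 rad s⁻¹ → T = 2π/N = 465.11 s = 7.7518 min ≈ 7.75 min.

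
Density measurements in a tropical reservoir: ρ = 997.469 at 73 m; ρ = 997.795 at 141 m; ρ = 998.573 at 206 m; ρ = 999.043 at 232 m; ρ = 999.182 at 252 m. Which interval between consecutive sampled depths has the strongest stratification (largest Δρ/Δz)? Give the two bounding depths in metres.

Compute the density gradient over each adjacent pair:
  73–141 m: Δρ/Δz = 0.326/68 = 4.8 × 10⁻³ kg m⁻⁴
  141–206 m: Δρ/Δz = 0.778/65 = 0.012 kg m⁻⁴
  206–232 m: Δρ/Δz = 0.470/26 = 0.018 kg m⁻⁴
  232–252 m: Δρ/Δz = 0.139/20 = 7.0 × 10⁻³ kg m⁻⁴
The largest gradient is in the 206–232 m interval — the pycnocline.

206–232 m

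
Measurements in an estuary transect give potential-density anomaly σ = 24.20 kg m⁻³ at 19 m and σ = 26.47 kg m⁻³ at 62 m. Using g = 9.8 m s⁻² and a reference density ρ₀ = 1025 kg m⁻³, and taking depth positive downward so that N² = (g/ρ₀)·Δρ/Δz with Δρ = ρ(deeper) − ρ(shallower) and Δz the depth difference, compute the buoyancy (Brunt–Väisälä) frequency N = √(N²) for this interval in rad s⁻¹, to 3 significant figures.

Δρ = 1026.47 − 1024.20 = 2.27 kg m⁻³ over Δz = 62 − 19 = 43 m.
N² = (9.8/1025) × (2.27/43) = 5.0473 × 10⁻⁴ s⁻².
N = √(5.0473 × 10⁻⁴) = 0.022466 rad s⁻¹ ≈ 0.0225 rad s⁻¹.

0.0225 rad s⁻¹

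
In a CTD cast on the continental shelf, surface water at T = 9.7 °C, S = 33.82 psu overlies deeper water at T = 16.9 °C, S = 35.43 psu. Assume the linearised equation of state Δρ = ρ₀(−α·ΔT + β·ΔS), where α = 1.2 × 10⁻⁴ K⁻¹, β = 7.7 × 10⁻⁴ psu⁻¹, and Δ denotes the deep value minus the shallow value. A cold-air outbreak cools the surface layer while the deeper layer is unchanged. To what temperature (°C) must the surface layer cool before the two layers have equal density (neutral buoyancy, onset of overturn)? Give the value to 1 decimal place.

Neutral buoyancy requires Δρ = 0, i.e. −α(T_deep − T_surf′) + β(S_deep − S_surf) = 0.
T_surf′ = T_deep − (β/α)·ΔS = 16.9 − (7.7 × 10⁻⁴/1.2 × 10⁻⁴)·(+1.61) = 6.569 °C.
Cooling required: 9.7 − (6.569) = 3.131 °C.

6.6 °C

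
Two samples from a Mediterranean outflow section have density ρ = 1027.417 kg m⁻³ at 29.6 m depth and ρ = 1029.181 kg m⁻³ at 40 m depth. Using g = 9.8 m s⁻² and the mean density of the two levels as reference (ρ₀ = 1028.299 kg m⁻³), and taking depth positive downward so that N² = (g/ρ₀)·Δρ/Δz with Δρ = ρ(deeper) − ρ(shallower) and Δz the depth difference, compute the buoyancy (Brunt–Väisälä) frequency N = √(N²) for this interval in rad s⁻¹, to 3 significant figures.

Δρ = 1029.181 − 1027.417 = 1.764 kg m⁻³ over Δz = 40 − 29.6 = 10.4 m.
N² = (9.8/1028.299) × (1.764/10.4) = 1.6165 × 10⁻³ s⁻².
N = √(1.6165 × 10⁻³) = 0.040206 rad s⁻¹ ≈ 0.0402 rad s⁻¹.

0.0402 rad s⁻¹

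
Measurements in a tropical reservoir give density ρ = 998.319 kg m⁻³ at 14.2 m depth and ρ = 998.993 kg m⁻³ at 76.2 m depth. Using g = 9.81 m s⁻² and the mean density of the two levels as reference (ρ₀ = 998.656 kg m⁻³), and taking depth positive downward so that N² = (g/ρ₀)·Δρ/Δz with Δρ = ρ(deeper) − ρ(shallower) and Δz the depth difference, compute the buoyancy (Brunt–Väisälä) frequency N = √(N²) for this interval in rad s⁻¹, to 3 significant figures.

Δρ = 998.993 − 998.319 = 0.674 kg m⁻³ over Δz = 76.2 − 14.2 = 62 m.
N² = (9.81/998.656) × (0.674/62) = 1.0679 × 10⁻⁴ s⁻².
N = √(1.0679 × 10⁻⁴) = 0.010334 rad s⁻¹ ≈ 0.0103 rad s⁻¹.

0.0103 rad s⁻¹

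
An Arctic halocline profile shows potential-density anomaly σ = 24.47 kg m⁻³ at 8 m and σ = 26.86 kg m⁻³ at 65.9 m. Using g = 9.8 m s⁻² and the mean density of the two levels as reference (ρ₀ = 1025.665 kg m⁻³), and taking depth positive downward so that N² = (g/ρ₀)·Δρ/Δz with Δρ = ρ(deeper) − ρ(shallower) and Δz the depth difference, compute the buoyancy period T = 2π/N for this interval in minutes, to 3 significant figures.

5.27 min

Δρ = 1026.86 − 1024.47 = 2.39 kg m⁻³ over Δz = 65.9 − 8 = 57.9 m.
N² = (9.8/1025.665) × (2.39/57.9) = 3.9440 × 10⁻⁴ s⁻².
N = √(3.9440 × 10⁻⁴) = 0.019860 rad s⁻¹, so T = 2π/N = 316.37 s = 5.2728 min ≈ 5.27 min.
Since Δρ > 0 the layer is stably stratified.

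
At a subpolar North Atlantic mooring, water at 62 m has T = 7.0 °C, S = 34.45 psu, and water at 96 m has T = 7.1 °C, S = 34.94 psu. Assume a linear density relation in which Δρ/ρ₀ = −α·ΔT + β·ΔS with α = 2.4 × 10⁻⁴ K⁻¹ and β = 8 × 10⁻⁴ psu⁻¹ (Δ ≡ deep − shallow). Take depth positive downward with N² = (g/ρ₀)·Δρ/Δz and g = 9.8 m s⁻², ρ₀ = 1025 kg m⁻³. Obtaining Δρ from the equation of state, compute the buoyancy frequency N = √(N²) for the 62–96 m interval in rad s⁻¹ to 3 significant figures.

ΔT = +0.1 K, ΔS = +0.49 psu (deep − shallow).
Δρ/ρ₀ = −αΔT + βΔS = -2.40 × 10⁻⁵ + 3.92 × 10⁻⁴ = 3.68 × 10⁻⁴, so Δρ ≈ 0.3772 kg m⁻³.
N² = (g/ρ₀)·Δρ/Δz = g·(Δρ/ρ₀)/Δz = 9.8 × 3.68 × 10⁻⁴ / 34 = 1.0607 × 10⁻⁴ s⁻².
N = √(1.0607 × 10⁻⁴) = 0.010299 rad s⁻¹ ≈ 0.0103 rad s⁻¹.

0.0103 rad s⁻¹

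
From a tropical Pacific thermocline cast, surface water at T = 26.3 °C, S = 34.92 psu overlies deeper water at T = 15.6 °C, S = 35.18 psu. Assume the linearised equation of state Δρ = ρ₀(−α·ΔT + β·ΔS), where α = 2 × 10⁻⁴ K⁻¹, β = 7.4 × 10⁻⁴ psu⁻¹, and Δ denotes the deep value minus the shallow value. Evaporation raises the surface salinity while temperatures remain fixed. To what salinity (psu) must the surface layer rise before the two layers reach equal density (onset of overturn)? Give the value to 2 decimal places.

38.07 psu

Neutral buoyancy requires −α(T_deep − T_surf) + β(S_deep − S_surf′) = 0.
S_surf′ = S_deep − (α/β)·ΔT = 35.18 − (2 × 10⁻⁴/7.4 × 10⁻⁴)·(-10.7) = 38.0719 psu.
Increase required: 38.0719 − 34.92 = 3.1519 psu.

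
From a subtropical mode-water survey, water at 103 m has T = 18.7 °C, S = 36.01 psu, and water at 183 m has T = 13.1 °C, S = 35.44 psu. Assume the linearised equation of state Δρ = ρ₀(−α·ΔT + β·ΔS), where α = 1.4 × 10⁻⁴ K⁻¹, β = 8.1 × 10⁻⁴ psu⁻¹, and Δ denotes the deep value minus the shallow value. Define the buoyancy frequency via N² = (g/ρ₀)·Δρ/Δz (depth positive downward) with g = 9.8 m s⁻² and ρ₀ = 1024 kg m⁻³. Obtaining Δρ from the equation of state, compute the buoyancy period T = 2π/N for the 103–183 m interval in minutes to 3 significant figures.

ΔT = -5.6 K, ΔS = -0.57 psu (deep − shallow).
Δρ/ρ₀ = −αΔT + βΔS = 7.84 × 10⁻⁴ − 4.617 × 10⁻⁴ = 3.223 × 10⁻⁴, so Δρ ≈ 0.3300 kg m⁻³.
N² = (g/ρ₀)·Δρ/Δz = g·(Δρ/ρ₀)/Δz = 9.8 × 3.223 × 10⁻⁴ / 80 = 3.9482 × 10⁻⁵ s⁻².
N = √(3.9482 × 10⁻⁵) = 6.2835 × 10⁻³ rad s⁻¹ → T = 2π/N = 999.95 s = 16.666 min ≈ 16.7 min.

16.7 min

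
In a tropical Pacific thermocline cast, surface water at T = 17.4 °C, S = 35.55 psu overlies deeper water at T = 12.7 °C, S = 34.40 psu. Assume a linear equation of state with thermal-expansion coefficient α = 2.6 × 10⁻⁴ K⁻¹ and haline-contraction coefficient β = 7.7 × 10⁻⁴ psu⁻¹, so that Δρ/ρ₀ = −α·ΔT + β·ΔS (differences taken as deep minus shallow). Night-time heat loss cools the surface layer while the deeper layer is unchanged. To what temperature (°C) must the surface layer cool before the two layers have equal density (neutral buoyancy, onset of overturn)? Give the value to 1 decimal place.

Neutral buoyancy requires Δρ = 0, i.e. −α(T_deep − T_surf′) + β(S_deep − S_surf) = 0.
T_surf′ = T_deep − (β/α)·ΔS = 12.7 − (7.7 × 10⁻⁴/2.6 × 10⁻⁴)·(-1.15) = 16.106 °C.
Cooling required: 17.4 − (16.106) = 1.294 °C.

16.1 °C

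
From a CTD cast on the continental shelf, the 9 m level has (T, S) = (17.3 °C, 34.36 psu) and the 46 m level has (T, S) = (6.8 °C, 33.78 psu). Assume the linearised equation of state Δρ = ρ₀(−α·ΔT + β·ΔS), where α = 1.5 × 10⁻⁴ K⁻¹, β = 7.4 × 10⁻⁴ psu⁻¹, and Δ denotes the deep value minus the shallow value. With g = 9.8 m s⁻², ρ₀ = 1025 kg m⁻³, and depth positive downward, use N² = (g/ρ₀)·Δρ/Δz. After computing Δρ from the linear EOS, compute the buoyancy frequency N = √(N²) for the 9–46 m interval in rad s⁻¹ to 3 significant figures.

0.0174 rad s⁻¹

ΔT = -10.5 K, ΔS = -0.58 psu (deep − shallow).
Δρ/ρ₀ = −αΔT + βΔS = 1.575 × 10⁻³ − 4.292 × 10⁻⁴ = 1.1458 × 10⁻³, so Δρ ≈ 1.174 kg m⁻³.
N² = (g/ρ₀)·Δρ/Δz = g·(Δρ/ρ₀)/Δz = 9.8 × 1.1458 × 10⁻³ / 37 = 3.0348 × 10⁻⁴ s⁻².
N = √(3.0348 × 10⁻⁴) = 0.017421 rad s⁻¹ ≈ 0.0174 rad s⁻¹.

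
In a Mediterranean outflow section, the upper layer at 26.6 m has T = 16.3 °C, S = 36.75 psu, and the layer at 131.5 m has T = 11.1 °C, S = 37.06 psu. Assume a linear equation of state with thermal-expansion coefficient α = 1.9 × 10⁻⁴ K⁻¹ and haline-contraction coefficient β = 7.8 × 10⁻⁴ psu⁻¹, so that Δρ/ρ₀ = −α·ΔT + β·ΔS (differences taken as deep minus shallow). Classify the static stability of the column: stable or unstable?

ΔT = 11.1 − 16.3 = -5.2 K and ΔS = 37.06 − 36.75 = +0.31 psu (deep − shallow).
−αΔT = 9.88 × 10⁻⁴; βΔS = 2.418 × 10⁻⁴; sum Δρ/ρ₀ = 1.2298 × 10⁻³.
Δρ/ρ₀ > 0, so Δρ > 0: deeper water is denser → statically stable.

stable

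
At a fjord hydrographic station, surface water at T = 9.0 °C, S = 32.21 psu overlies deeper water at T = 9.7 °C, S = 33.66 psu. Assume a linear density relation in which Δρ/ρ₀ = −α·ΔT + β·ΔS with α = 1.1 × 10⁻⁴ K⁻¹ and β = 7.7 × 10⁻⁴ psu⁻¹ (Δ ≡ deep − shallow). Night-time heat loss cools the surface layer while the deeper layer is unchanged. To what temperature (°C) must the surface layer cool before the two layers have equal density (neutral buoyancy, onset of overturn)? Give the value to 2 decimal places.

-0.45 °C

Neutral buoyancy requires Δρ = 0, i.e. −α(T_deep − T_surf′) + β(S_deep − S_surf) = 0.
T_surf′ = T_deep − (β/α)·ΔS = 9.7 − (7.7 × 10⁻⁴/1.1 × 10⁻⁴)·(+1.45) = -0.4500 °C.
Cooling required: 9.0 − (-0.4500) = 9.4500 °C.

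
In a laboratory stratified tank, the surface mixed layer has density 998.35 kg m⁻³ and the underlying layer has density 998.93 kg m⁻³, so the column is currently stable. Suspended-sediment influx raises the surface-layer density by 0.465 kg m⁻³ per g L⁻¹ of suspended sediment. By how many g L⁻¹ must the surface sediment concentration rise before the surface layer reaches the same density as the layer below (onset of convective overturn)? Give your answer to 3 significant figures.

Density deficit of the surface layer: 998.93 − 998.35 = 0.58 kg m⁻³.
Required change = 0.58 / 0.465 = 1.25 g L⁻¹.

1.25 g L⁻¹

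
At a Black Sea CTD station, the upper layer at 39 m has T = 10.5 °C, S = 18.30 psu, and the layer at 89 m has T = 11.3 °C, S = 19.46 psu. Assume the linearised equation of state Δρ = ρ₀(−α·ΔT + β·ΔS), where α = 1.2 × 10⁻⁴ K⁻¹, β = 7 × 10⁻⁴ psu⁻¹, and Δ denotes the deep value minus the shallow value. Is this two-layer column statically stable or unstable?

ΔT = 11.3 − 10.5 = +0.8 K and ΔS = 19.46 − 18.30 = +1.16 psu (deep − shallow).
−αΔT = -9.60 × 10⁻⁵; βΔS = 8.12 × 10⁻⁴; sum Δρ/ρ₀ = 7.16 × 10⁻⁴.
Δρ/ρ₀ > 0, so Δρ > 0: deeper water is denser → statically stable.

stable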